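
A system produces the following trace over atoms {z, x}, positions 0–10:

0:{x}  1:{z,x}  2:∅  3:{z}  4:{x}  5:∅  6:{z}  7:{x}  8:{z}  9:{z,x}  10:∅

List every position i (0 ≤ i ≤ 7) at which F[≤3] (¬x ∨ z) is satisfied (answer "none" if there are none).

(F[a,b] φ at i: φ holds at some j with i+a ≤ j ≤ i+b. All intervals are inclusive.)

0, 1, 2, 3, 4, 5, 6, 7

Evaluate at each i in [0,7]:
  i=0: ✓ (witness j=1)
  i=1: ✓ (witness j=1)
  i=2: ✓ (witness j=2)
  i=3: ✓ (witness j=3)
  i=4: ✓ (witness j=5)
  i=5: ✓ (witness j=5)
  i=6: ✓ (witness j=6)
  i=7: ✓ (witness j=8)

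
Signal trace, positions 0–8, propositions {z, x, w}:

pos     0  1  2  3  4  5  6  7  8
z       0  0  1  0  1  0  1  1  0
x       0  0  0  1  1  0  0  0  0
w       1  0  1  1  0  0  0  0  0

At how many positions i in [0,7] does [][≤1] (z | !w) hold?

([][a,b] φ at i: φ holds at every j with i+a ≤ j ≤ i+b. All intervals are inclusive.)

5

Evaluate at each i in [0,7]:
  i=0: ✗ (fails at j=0)
  i=1: ✓ (all of [1,2])
  i=2: ✗ (fails at j=3)
  i=3: ✗ (fails at j=3)
  i=4: ✓ (all of [4,5])
  i=5: ✓ (all of [5,6])
  i=6: ✓ (all of [6,7])
  i=7: ✓ (all of [7,8])
Positions where it holds: {1, 4, 5, 6, 7} → 5.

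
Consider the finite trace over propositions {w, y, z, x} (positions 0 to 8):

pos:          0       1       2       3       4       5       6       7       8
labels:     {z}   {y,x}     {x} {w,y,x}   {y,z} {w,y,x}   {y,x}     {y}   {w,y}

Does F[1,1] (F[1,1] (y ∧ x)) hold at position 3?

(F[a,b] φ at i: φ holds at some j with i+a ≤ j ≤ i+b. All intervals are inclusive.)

True

Check F[1,1] (y ∧ x) at each j in [4,4]:
  j=4: holds (witness at 5)
Found at j=4 → formula holds.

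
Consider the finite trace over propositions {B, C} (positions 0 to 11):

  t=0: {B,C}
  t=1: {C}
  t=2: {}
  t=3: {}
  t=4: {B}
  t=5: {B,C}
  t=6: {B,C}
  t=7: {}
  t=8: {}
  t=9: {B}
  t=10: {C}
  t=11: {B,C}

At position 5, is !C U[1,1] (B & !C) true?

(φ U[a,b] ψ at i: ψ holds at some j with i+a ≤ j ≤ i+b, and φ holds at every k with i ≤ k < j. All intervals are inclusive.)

False

Need some j in [6,6] with (B & !C), and !C at every k in [5,j-1].
  j=6: (B & !C) false.
No j in the window works → until fails.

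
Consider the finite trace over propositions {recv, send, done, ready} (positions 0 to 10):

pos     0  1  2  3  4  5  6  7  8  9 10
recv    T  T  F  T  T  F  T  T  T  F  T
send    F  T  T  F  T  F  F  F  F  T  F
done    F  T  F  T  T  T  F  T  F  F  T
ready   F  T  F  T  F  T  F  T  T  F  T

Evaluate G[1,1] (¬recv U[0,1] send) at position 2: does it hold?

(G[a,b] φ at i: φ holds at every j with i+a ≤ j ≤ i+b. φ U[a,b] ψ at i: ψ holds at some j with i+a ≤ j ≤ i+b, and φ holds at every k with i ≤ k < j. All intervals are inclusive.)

No

Check (¬recv U[0,1] send) at every j in [3,3]:
  j=3: fails
Fails at j=3 → formula fails.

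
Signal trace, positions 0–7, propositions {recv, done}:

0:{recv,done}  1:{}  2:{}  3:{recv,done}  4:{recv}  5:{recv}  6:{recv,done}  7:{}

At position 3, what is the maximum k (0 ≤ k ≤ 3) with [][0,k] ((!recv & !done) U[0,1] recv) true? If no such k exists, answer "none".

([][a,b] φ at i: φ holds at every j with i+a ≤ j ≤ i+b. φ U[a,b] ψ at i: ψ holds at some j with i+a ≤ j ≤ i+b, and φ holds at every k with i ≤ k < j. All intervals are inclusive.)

3

((!recv & !done) U[0,1] recv) must hold from j=3 onward; find where it first fails.
  j=3: holds
  j=4: holds
  j=5: holds
  j=6: holds
Holds through j=6; largest k = 3.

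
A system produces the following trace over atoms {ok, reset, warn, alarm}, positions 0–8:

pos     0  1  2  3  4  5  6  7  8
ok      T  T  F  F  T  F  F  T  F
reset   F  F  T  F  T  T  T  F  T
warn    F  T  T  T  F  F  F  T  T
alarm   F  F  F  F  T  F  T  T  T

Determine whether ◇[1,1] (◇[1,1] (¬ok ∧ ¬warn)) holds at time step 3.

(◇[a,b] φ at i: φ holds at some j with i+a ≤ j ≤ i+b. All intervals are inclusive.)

Check ◇[1,1] (¬ok ∧ ¬warn) at each j in [4,4]:
  j=4: holds (witness at 5)
Found at j=4 → formula holds.

Yes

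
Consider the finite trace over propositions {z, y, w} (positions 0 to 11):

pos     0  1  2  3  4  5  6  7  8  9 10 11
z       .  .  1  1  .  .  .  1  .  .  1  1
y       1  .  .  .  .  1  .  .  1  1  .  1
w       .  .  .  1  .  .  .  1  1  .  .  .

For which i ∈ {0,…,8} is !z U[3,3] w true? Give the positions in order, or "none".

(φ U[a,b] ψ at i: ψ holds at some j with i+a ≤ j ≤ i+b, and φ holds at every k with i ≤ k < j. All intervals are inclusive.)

4

Evaluate at each i in [0,8]:
  i=0: ✗ (lhs fails at k=2 before rhs at j=3)
  i=1: ✗ (no rhs in [4,4])
  i=2: ✗ (no rhs in [5,5])
  i=3: ✗ (no rhs in [6,6])
  i=4: ✓ (rhs at j=7; lhs holds on [4,6])
  i=5: ✗ (lhs fails at k=7 before rhs at j=8)
  i=6: ✗ (no rhs in [9,9])
  i=7: ✗ (no rhs in [10,10])
  i=8: ✗ (no rhs in [11,11])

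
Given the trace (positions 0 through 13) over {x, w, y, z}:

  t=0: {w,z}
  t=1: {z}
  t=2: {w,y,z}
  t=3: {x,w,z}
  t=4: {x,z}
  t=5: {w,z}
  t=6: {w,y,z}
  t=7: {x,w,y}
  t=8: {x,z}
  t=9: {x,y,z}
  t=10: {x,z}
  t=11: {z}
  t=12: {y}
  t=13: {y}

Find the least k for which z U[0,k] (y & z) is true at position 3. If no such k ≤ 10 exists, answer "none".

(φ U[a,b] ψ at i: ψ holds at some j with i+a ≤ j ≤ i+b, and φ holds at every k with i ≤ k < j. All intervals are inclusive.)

Need earliest j ≥ 3 with (y & z), and z at every k in [3,j-1].
  j=3: rhs fails.
  j=4: rhs fails.
  j=5: rhs fails.
  j=6: rhs holds; lhs holds on [3,5]. k = 3.

3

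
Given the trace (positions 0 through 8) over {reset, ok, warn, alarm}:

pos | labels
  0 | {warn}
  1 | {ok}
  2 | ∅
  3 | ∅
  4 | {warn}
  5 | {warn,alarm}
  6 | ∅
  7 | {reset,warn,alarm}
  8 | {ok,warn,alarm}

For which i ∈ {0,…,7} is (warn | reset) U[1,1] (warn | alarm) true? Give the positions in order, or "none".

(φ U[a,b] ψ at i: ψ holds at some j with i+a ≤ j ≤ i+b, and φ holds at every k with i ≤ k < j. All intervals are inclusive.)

4, 7

Evaluate at each i in [0,7]:
  i=0: ✗ (no rhs in [1,1])
  i=1: ✗ (no rhs in [2,2])
  i=2: ✗ (no rhs in [3,3])
  i=3: ✗ (lhs fails at k=3 before rhs at j=4)
  i=4: ✓ (rhs at j=5; lhs holds on [4,4])
  i=5: ✗ (no rhs in [6,6])
  i=6: ✗ (lhs fails at k=6 before rhs at j=7)
  i=7: ✓ (rhs at j=8; lhs holds on [7,7])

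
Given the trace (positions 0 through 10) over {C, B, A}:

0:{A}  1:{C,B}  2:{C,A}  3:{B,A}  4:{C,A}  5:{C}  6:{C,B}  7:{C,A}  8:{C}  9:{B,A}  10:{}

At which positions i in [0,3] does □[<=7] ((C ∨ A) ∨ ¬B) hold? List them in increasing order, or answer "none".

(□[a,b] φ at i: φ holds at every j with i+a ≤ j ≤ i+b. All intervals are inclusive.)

Evaluate at each i in [0,3]:
  i=0: ✓ (all of [0,7])
  i=1: ✓ (all of [1,8])
  i=2: ✓ (all of [2,9])
  i=3: ✓ (all of [3,10])

0, 1, 2, 3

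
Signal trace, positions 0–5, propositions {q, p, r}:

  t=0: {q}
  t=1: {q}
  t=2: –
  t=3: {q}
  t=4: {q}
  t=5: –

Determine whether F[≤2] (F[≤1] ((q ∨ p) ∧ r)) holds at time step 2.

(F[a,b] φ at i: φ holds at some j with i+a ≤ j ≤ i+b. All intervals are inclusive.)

Check F[≤1] ((q ∨ p) ∧ r) at each j in [2,4]:
  j=2: fails (none in [2,3])
  j=3: fails (none in [3,4])
  j=4: fails (none in [4,5])
No position in the window satisfies it → formula fails.

False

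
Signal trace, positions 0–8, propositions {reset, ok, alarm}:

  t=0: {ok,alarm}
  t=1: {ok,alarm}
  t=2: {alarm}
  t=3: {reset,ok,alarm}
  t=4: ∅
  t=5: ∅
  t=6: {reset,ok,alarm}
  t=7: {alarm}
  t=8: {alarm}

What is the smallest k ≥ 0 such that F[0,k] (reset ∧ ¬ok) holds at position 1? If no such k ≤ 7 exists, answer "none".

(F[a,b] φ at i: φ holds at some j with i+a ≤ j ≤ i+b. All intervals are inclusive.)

Scan j = 1,2,… for (reset ∧ ¬ok):
  j=1: fails
  j=2: fails
  j=3: fails
  j=4: fails
  j=5: fails
  j=6: fails
  j=7: fails
  j=8: fails
No j in [1,8] satisfies it → none.

none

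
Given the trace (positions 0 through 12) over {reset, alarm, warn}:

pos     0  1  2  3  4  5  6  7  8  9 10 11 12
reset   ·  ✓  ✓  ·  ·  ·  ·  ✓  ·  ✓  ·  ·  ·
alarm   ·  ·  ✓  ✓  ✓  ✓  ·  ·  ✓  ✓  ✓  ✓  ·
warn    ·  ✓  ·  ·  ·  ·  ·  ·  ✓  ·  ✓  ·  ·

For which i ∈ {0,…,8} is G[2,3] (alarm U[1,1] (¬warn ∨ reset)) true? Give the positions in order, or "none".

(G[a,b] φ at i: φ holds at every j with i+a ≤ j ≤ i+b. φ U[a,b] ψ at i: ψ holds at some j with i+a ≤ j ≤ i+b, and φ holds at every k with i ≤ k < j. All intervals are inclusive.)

Evaluate at each i in [0,8]:
  i=0: ✓ (all of [2,3])
  i=1: ✓ (all of [3,4])
  i=2: ✓ (all of [4,5])
  i=3: ✗ (fails at j=6)
  i=4: ✗ (fails at j=6)
  i=5: ✗ (fails at j=7)
  i=6: ✗ (fails at j=9)
  i=7: ✗ (fails at j=9)
  i=8: ✓ (all of [10,11])

0, 1, 2, 8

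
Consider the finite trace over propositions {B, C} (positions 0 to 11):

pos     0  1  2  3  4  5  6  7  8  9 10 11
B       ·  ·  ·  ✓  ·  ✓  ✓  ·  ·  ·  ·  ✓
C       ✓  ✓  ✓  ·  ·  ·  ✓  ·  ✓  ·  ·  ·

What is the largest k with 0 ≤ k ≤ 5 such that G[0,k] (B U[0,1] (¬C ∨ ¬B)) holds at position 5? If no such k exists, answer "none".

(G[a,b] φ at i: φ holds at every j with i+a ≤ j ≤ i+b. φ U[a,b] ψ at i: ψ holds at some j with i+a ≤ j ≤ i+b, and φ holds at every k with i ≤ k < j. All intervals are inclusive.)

(B U[0,1] (¬C ∨ ¬B)) must hold from j=5 onward; find where it first fails.
  j=5: holds
  j=6: holds
  j=7: holds
  j=8: holds
  j=9: holds
  j=10: holds
Holds through j=10; largest k = 5.

5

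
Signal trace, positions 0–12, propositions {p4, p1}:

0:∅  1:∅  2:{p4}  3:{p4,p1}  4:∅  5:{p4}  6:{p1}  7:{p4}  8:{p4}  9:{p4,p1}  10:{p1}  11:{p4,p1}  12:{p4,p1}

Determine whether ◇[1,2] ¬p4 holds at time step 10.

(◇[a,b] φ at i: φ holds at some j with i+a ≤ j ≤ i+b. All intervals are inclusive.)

Check ¬p4 at each j in [11,12]:
  j=11: false
  j=12: false
No position in the window satisfies it → formula fails.

False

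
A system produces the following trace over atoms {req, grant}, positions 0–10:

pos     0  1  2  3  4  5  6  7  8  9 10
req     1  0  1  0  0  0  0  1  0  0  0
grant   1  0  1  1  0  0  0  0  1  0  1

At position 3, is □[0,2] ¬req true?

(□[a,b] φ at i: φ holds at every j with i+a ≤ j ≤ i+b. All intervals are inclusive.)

Check ¬req at every j in [3,5]:
  j=3: true
  j=4: true
  j=5: true
All positions satisfy it → formula holds.

Holds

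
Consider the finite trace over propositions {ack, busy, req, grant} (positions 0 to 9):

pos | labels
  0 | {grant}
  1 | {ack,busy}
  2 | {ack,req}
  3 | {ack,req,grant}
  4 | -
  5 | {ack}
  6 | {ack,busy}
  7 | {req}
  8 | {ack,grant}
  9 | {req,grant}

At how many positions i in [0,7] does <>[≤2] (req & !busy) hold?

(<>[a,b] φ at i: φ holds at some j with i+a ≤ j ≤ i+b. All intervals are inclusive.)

7

Evaluate at each i in [0,7]:
  i=0: ✓ (witness j=2)
  i=1: ✓ (witness j=2)
  i=2: ✓ (witness j=2)
  i=3: ✓ (witness j=3)
  i=4: ✗ (none in [4,6])
  i=5: ✓ (witness j=7)
  i=6: ✓ (witness j=7)
  i=7: ✓ (witness j=7)
Positions where it holds: {0, 1, 2, 3, 5, 6, 7} → 7.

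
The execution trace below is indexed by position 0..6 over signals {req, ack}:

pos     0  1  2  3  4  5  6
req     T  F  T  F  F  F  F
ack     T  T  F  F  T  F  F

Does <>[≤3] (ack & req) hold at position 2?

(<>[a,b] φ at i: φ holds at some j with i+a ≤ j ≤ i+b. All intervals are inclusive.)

Does not hold

Check (ack & req) at each j in [2,5]:
  j=2: false
  j=3: false
  j=4: false
  j=5: false
No position in the window satisfies it → formula fails.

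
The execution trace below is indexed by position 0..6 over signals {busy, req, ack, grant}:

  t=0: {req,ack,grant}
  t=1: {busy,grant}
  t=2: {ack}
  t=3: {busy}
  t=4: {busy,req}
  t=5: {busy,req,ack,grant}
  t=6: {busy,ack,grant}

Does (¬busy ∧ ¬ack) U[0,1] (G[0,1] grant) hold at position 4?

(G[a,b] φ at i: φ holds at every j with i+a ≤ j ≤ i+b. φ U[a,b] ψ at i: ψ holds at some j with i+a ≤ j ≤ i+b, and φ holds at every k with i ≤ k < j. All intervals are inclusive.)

Need some j in [4,5] with G[0,1] grant, and (¬busy ∧ ¬ack) at every k in [4,j-1].
  j=4: G[0,1] grant — fails at 4.
  j=5: G[0,1] grant holds, but (¬busy ∧ ¬ack) fails at k=4 → not this j.
No j in the window works → until fails.

Does not hold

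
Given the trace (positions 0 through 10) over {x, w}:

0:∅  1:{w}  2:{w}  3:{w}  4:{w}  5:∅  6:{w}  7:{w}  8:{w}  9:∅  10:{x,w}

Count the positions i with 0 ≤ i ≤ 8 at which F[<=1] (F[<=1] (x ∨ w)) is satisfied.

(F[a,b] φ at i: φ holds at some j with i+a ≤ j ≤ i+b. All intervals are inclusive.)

9

Evaluate at each i in [0,8]:
  i=0: ✓ (witness j=0)
  i=1: ✓ (witness j=1)
  i=2: ✓ (witness j=2)
  i=3: ✓ (witness j=3)
  i=4: ✓ (witness j=4)
  i=5: ✓ (witness j=5)
  i=6: ✓ (witness j=6)
  i=7: ✓ (witness j=7)
  i=8: ✓ (witness j=8)
Positions where it holds: {0, 1, 2, 3, 4, 5, 6, 7, 8} → 9.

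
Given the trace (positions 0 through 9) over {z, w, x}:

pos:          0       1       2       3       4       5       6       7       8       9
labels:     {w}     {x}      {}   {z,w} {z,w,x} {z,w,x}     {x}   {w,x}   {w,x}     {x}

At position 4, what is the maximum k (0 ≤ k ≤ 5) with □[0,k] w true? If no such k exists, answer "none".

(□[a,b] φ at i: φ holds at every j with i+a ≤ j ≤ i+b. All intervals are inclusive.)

1

w must hold from j=4 onward; find where it first fails.
  j=4: holds
  j=5: holds
  j=6: fails
Holds on [4,5], so largest k = 1.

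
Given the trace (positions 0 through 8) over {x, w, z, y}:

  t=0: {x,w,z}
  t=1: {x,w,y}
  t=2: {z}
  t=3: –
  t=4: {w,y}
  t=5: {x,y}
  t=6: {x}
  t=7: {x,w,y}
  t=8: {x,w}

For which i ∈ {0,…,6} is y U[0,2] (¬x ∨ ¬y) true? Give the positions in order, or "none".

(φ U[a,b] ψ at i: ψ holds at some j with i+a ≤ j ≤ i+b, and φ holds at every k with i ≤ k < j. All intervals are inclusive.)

0, 1, 2, 3, 4, 5, 6

Evaluate at each i in [0,6]:
  i=0: ✓ (rhs at j=0)
  i=1: ✓ (rhs at j=2; lhs holds on [1,1])
  i=2: ✓ (rhs at j=2)
  i=3: ✓ (rhs at j=3)
  i=4: ✓ (rhs at j=4)
  i=5: ✓ (rhs at j=6; lhs holds on [5,5])
  i=6: ✓ (rhs at j=6)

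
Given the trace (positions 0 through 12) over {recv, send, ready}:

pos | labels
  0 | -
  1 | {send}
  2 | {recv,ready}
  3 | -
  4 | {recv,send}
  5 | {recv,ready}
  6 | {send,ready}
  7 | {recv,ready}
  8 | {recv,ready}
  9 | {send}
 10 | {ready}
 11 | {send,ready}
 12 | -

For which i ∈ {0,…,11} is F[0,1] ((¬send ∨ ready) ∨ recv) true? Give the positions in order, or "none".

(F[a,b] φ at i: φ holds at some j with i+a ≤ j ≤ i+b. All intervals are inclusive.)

0, 1, 2, 3, 4, 5, 6, 7, 8, 9, 10, 11

Evaluate at each i in [0,11]:
  i=0: ✓ (witness j=0)
  i=1: ✓ (witness j=2)
  i=2: ✓ (witness j=2)
  i=3: ✓ (witness j=3)
  i=4: ✓ (witness j=4)
  i=5: ✓ (witness j=5)
  i=6: ✓ (witness j=6)
  i=7: ✓ (witness j=7)
  i=8: ✓ (witness j=8)
  i=9: ✓ (witness j=10)
  i=10: ✓ (witness j=10)
  i=11: ✓ (witness j=11)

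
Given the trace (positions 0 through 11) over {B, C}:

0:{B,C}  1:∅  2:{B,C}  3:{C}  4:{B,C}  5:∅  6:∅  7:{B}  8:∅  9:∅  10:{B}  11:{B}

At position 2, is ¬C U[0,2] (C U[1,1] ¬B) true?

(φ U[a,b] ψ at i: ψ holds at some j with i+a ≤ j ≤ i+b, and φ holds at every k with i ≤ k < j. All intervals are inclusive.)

Holds

Need some j in [2,4] with (C U[1,1] ¬B), and ¬C at every k in [2,j-1].
  j=2: (C U[1,1] ¬B) holds; no prefix to check → satisfied.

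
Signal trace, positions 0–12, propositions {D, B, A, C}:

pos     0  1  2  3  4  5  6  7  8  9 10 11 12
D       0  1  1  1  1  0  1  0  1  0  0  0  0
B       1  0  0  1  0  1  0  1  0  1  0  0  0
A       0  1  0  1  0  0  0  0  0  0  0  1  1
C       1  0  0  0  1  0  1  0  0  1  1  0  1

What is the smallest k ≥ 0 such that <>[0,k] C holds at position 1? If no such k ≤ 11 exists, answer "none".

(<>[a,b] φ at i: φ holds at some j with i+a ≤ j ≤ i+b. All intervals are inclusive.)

Scan j = 1,2,… for C:
  j=1: fails
  j=2: fails
  j=3: fails
  j=4: holds
First hit at j=4, so smallest k = 4-1 = 3.

3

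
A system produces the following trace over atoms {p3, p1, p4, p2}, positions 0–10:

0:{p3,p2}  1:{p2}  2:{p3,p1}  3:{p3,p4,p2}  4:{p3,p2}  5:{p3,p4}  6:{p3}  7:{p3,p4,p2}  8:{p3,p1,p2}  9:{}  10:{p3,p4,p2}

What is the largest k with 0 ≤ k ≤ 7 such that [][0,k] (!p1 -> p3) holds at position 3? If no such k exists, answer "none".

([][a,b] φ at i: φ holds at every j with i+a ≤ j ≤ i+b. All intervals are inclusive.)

5

(!p1 -> p3) must hold from j=3 onward; find where it first fails.
  j=3: holds
  j=4: holds
  j=5: holds
  j=6: holds
  j=7: holds
  j=8: holds
  j=9: fails
Holds on [3,8], so largest k = 5.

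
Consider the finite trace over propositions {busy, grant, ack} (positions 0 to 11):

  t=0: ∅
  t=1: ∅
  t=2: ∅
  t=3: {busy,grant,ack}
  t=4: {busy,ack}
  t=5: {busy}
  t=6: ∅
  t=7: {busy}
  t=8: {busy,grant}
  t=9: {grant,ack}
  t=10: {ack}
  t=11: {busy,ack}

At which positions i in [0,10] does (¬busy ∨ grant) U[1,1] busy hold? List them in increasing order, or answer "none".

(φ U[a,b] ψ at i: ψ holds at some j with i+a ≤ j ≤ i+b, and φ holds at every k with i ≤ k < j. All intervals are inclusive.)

2, 3, 6, 10

Evaluate at each i in [0,10]:
  i=0: ✗ (no rhs in [1,1])
  i=1: ✗ (no rhs in [2,2])
  i=2: ✓ (rhs at j=3; lhs holds on [2,2])
  i=3: ✓ (rhs at j=4; lhs holds on [3,3])
  i=4: ✗ (lhs fails at k=4 before rhs at j=5)
  i=5: ✗ (no rhs in [6,6])
  i=6: ✓ (rhs at j=7; lhs holds on [6,6])
  i=7: ✗ (lhs fails at k=7 before rhs at j=8)
  i=8: ✗ (no rhs in [9,9])
  i=9: ✗ (no rhs in [10,10])
  i=10: ✓ (rhs at j=11; lhs holds on [10,10])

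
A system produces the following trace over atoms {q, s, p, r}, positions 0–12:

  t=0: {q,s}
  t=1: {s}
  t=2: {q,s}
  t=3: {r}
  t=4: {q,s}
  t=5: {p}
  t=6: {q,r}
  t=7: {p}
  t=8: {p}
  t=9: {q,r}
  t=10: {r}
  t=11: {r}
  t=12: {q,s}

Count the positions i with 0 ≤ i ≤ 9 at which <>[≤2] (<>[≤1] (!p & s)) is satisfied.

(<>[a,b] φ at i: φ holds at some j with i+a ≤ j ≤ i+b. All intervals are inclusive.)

Evaluate at each i in [0,9]:
  i=0: ✓ (witness j=0)
  i=1: ✓ (witness j=1)
  i=2: ✓ (witness j=2)
  i=3: ✓ (witness j=3)
  i=4: ✓ (witness j=4)
  i=5: ✗ (none in [5,7])
  i=6: ✗ (none in [6,8])
  i=7: ✗ (none in [7,9])
  i=8: ✗ (none in [8,10])
  i=9: ✓ (witness j=11)
Positions where it holds: {0, 1, 2, 3, 4, 9} → 6.

6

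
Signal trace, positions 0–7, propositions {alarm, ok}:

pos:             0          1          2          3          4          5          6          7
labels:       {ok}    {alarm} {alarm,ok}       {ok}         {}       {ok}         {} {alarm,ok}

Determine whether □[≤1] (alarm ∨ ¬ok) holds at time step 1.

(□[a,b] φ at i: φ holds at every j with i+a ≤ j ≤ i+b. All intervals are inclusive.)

Yes

Check (alarm ∨ ¬ok) at every j in [1,2]:
  j=1: true
  j=2: true
All positions satisfy it → formula holds.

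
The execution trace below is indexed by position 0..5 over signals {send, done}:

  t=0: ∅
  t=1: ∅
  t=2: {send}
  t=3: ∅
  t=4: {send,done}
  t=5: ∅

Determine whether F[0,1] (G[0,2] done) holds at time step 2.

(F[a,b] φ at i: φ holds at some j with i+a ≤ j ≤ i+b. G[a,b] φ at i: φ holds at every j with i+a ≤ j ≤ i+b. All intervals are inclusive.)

Check G[0,2] done at each j in [2,3]:
  j=2: fails at 2
  j=3: fails at 3
No position in the window satisfies it → formula fails.

No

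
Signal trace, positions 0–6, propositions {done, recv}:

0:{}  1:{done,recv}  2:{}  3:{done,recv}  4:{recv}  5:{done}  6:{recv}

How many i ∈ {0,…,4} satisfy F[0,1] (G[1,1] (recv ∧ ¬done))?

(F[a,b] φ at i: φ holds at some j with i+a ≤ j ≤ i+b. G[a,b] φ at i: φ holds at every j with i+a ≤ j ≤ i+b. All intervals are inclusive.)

3

Evaluate at each i in [0,4]:
  i=0: ✗ (none in [0,1])
  i=1: ✗ (none in [1,2])
  i=2: ✓ (witness j=3)
  i=3: ✓ (witness j=3)
  i=4: ✓ (witness j=5)
Positions where it holds: {2, 3, 4} → 3.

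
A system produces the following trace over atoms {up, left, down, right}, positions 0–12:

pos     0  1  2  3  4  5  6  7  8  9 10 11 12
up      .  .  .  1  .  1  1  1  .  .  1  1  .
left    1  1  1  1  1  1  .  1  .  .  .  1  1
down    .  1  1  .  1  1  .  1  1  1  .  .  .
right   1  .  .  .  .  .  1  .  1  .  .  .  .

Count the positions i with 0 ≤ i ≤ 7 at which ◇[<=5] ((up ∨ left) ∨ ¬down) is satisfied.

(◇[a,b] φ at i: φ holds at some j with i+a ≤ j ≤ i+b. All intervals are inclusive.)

Evaluate at each i in [0,7]:
  i=0: ✓ (witness j=0)
  i=1: ✓ (witness j=1)
  i=2: ✓ (witness j=2)
  i=3: ✓ (witness j=3)
  i=4: ✓ (witness j=4)
  i=5: ✓ (witness j=5)
  i=6: ✓ (witness j=6)
  i=7: ✓ (witness j=7)
Positions where it holds: {0, 1, 2, 3, 4, 5, 6, 7} → 8.

8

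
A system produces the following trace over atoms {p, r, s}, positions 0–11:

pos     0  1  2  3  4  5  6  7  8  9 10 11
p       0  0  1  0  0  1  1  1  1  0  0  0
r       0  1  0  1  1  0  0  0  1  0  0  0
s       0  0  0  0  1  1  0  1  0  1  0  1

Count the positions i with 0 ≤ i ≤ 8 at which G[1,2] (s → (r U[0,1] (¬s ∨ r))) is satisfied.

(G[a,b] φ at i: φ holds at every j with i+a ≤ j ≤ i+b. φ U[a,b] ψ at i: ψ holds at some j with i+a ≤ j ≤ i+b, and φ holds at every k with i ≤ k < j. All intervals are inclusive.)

Evaluate at each i in [0,8]:
  i=0: ✓ (all of [1,2])
  i=1: ✓ (all of [2,3])
  i=2: ✓ (all of [3,4])
  i=3: ✗ (fails at j=5)
  i=4: ✗ (fails at j=5)
  i=5: ✗ (fails at j=7)
  i=6: ✗ (fails at j=7)
  i=7: ✗ (fails at j=9)
  i=8: ✗ (fails at j=9)
Positions where it holds: {0, 1, 2} → 3.

3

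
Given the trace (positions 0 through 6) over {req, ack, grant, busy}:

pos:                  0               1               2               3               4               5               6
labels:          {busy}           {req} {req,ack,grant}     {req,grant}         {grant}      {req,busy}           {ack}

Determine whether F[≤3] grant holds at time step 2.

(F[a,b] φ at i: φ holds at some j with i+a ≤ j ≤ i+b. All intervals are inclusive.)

Check grant at each j in [2,5]:
  j=2: true
  j=3: true
  j=4: true
  j=5: false
Found at j=2 → formula holds.

True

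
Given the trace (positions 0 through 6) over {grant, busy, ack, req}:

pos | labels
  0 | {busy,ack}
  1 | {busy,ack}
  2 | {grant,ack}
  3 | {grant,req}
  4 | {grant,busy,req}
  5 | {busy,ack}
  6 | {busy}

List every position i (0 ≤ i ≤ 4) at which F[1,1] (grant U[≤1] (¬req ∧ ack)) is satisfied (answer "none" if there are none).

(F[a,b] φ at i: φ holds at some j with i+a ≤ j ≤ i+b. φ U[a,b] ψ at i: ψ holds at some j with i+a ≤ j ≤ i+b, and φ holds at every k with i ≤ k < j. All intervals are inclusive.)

Evaluate at each i in [0,4]:
  i=0: ✓ (witness j=1)
  i=1: ✓ (witness j=2)
  i=2: ✗ (none in [3,3])
  i=3: ✓ (witness j=4)
  i=4: ✓ (witness j=5)

0, 1, 3, 4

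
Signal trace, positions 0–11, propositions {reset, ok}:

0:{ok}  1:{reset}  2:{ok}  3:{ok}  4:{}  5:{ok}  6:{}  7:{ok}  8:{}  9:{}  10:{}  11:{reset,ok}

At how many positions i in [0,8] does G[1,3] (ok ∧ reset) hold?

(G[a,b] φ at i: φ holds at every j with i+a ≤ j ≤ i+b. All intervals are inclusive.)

Evaluate at each i in [0,8]:
  i=0: ✗ (fails at j=1)
  i=1: ✗ (fails at j=2)
  i=2: ✗ (fails at j=3)
  i=3: ✗ (fails at j=4)
  i=4: ✗ (fails at j=5)
  i=5: ✗ (fails at j=6)
  i=6: ✗ (fails at j=7)
  i=7: ✗ (fails at j=8)
  i=8: ✗ (fails at j=9)
Positions where it holds: {} → 0.

0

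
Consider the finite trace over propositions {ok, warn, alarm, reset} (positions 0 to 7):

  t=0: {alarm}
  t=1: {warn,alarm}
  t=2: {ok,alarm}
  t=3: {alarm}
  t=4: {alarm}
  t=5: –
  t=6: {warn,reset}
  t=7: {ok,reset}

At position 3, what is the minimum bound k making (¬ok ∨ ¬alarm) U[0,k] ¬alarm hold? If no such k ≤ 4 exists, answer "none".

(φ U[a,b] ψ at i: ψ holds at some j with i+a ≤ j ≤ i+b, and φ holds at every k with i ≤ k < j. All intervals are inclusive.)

Need earliest j ≥ 3 with ¬alarm, and (¬ok ∨ ¬alarm) at every k in [3,j-1].
  j=3: rhs fails.
  j=4: rhs fails.
  j=5: rhs holds; lhs holds on [3,4]. k = 2.

2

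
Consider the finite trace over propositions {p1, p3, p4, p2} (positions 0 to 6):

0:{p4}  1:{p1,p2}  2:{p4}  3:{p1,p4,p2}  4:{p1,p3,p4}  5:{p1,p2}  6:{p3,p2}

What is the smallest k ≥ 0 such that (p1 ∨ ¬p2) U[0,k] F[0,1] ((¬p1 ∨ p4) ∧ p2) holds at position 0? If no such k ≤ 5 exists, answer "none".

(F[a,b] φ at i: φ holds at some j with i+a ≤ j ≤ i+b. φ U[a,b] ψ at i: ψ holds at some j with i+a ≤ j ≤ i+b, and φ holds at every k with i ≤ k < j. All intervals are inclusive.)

2

Need earliest j ≥ 0 with F[0,1] ((¬p1 ∨ p4) ∧ p2), and (p1 ∨ ¬p2) at every k in [0,j-1].
  j=0: rhs fails.
  j=1: rhs fails.
  j=2: rhs holds; lhs holds on [0,1]. k = 2.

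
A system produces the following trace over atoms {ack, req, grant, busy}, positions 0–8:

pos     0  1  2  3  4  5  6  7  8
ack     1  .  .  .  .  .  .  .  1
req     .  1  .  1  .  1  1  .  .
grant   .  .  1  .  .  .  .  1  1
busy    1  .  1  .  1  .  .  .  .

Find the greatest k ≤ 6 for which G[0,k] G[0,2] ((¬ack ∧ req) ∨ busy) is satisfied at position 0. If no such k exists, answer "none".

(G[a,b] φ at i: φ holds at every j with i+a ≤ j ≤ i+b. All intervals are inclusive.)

G[0,2] ((¬ack ∧ req) ∨ busy) must hold from j=0 onward; find where it first fails.
  j=0: holds
  j=1: holds
  j=2: holds
  j=3: holds
  j=4: holds
  j=5: fails
Holds on [0,4], so largest k = 4.

4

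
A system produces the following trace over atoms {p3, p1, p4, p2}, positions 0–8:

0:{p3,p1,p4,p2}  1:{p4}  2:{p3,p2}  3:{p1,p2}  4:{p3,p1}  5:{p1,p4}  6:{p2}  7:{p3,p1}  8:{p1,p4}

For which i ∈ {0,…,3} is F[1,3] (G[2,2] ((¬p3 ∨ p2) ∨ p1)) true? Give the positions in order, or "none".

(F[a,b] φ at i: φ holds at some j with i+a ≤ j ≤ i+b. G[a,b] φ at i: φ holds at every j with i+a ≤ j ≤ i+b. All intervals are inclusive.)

Evaluate at each i in [0,3]:
  i=0: ✓ (witness j=1)
  i=1: ✓ (witness j=2)
  i=2: ✓ (witness j=3)
  i=3: ✓ (witness j=4)

0, 1, 2, 3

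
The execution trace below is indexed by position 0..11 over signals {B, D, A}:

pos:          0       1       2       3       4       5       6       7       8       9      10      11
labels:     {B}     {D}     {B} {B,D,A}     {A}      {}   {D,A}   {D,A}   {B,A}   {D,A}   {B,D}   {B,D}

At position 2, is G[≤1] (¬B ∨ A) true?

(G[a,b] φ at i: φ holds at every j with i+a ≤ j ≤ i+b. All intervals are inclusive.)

Check (¬B ∨ A) at every j in [2,3]:
  j=2: false
  j=3: true
Fails at j=2 → formula fails.

Does not hold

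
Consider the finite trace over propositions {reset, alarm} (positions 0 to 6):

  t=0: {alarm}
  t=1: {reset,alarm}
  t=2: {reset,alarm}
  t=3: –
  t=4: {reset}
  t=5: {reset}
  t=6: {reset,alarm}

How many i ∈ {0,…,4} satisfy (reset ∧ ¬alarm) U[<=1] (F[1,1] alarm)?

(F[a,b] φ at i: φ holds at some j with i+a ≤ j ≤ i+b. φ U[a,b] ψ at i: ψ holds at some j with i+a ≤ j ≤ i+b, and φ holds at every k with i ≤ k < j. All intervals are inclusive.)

Evaluate at each i in [0,4]:
  i=0: ✓ (rhs at j=0)
  i=1: ✓ (rhs at j=1)
  i=2: ✗ (no rhs in [2,3])
  i=3: ✗ (no rhs in [3,4])
  i=4: ✓ (rhs at j=5; lhs holds on [4,4])
Positions where it holds: {0, 1, 4} → 3.

3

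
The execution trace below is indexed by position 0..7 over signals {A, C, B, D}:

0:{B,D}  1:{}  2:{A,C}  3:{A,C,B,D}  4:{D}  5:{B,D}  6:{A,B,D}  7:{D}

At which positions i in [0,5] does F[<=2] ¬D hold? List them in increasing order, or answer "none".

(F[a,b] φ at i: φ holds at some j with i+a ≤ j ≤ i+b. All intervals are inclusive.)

0, 1, 2

Evaluate at each i in [0,5]:
  i=0: ✓ (witness j=1)
  i=1: ✓ (witness j=1)
  i=2: ✓ (witness j=2)
  i=3: ✗ (none in [3,5])
  i=4: ✗ (none in [4,6])
  i=5: ✗ (none in [5,7])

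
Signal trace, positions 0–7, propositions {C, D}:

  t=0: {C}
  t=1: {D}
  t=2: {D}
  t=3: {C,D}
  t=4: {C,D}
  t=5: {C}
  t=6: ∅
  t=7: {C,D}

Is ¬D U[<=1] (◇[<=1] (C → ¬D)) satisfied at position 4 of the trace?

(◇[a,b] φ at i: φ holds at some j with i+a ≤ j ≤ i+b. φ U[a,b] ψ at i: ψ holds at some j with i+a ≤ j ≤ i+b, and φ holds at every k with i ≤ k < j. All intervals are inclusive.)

Yes

Need some j in [4,5] with ◇[<=1] (C → ¬D), and ¬D at every k in [4,j-1].
  j=4: ◇[<=1] (C → ¬D) holds; no prefix to check → satisfied.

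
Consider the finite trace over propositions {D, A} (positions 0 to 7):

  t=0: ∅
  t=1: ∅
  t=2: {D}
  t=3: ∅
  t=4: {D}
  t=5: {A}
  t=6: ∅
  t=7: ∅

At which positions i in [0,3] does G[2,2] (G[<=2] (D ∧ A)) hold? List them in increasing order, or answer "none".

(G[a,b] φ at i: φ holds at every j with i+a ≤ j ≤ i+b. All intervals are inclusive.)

Evaluate at each i in [0,3]:
  i=0: ✗ (fails at j=2)
  i=1: ✗ (fails at j=3)
  i=2: ✗ (fails at j=4)
  i=3: ✗ (fails at j=5)

none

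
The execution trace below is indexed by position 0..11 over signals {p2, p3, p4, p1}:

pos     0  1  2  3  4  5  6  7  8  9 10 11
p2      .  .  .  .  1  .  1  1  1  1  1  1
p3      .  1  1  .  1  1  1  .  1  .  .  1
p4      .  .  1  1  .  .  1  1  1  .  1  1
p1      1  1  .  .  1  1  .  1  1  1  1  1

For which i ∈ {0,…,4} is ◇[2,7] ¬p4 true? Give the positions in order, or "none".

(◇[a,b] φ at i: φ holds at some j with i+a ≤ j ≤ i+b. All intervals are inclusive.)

0, 1, 2, 3, 4

Evaluate at each i in [0,4]:
  i=0: ✓ (witness j=4)
  i=1: ✓ (witness j=4)
  i=2: ✓ (witness j=4)
  i=3: ✓ (witness j=5)
  i=4: ✓ (witness j=9)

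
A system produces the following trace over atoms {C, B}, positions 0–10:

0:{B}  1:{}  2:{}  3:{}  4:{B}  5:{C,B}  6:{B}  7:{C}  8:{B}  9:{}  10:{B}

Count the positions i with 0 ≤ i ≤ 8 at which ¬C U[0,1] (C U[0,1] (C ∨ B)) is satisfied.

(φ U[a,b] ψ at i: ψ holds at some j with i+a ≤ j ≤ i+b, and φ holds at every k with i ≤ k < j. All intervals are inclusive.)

7

Evaluate at each i in [0,8]:
  i=0: ✓ (rhs at j=0)
  i=1: ✗ (no rhs in [1,2])
  i=2: ✗ (no rhs in [2,3])
  i=3: ✓ (rhs at j=4; lhs holds on [3,3])
  i=4: ✓ (rhs at j=4)
  i=5: ✓ (rhs at j=5)
  i=6: ✓ (rhs at j=6)
  i=7: ✓ (rhs at j=7)
  i=8: ✓ (rhs at j=8)
Positions where it holds: {0, 3, 4, 5, 6, 7, 8} → 7.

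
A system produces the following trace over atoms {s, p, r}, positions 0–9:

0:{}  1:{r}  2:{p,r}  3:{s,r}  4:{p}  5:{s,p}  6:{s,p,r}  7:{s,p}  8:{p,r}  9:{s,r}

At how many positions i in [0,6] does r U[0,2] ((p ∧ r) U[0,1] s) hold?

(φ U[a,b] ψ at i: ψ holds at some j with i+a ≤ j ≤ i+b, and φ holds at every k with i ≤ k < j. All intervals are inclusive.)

Evaluate at each i in [0,6]:
  i=0: ✗ (lhs fails at k=0 before rhs at j=2)
  i=1: ✓ (rhs at j=2; lhs holds on [1,1])
  i=2: ✓ (rhs at j=2)
  i=3: ✓ (rhs at j=3)
  i=4: ✗ (lhs fails at k=4 before rhs at j=5)
  i=5: ✓ (rhs at j=5)
  i=6: ✓ (rhs at j=6)
Positions where it holds: {1, 2, 3, 5, 6} → 5.

5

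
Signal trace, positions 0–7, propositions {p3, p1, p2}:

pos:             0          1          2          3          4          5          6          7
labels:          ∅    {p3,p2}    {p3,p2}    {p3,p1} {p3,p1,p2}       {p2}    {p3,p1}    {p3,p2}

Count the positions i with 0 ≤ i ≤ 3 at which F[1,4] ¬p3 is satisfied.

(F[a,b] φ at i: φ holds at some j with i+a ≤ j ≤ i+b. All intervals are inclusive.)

3

Evaluate at each i in [0,3]:
  i=0: ✗ (none in [1,4])
  i=1: ✓ (witness j=5)
  i=2: ✓ (witness j=5)
  i=3: ✓ (witness j=5)
Positions where it holds: {1, 2, 3} → 3.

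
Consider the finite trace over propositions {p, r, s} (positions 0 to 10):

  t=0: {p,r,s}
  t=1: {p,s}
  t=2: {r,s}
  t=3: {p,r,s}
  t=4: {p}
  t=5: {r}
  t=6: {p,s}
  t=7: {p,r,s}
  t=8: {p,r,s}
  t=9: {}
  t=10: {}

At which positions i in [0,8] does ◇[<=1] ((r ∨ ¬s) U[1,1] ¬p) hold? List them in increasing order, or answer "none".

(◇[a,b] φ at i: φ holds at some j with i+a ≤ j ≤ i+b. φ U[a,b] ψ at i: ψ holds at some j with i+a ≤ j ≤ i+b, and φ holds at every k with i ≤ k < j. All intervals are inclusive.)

3, 4, 7, 8

Evaluate at each i in [0,8]:
  i=0: ✗ (none in [0,1])
  i=1: ✗ (none in [1,2])
  i=2: ✗ (none in [2,3])
  i=3: ✓ (witness j=4)
  i=4: ✓ (witness j=4)
  i=5: ✗ (none in [5,6])
  i=6: ✗ (none in [6,7])
  i=7: ✓ (witness j=8)
  i=8: ✓ (witness j=8)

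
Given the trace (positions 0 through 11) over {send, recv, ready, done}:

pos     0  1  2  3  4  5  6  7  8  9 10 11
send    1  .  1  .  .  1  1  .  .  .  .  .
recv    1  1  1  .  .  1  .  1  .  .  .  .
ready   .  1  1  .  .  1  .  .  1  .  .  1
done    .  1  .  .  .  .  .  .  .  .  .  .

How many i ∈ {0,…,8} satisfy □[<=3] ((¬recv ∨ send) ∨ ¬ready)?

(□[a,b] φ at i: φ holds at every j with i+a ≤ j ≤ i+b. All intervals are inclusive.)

Evaluate at each i in [0,8]:
  i=0: ✗ (fails at j=1)
  i=1: ✗ (fails at j=1)
  i=2: ✓ (all of [2,5])
  i=3: ✓ (all of [3,6])
  i=4: ✓ (all of [4,7])
  i=5: ✓ (all of [5,8])
  i=6: ✓ (all of [6,9])
  i=7: ✓ (all of [7,10])
  i=8: ✓ (all of [8,11])
Positions where it holds: {2, 3, 4, 5, 6, 7, 8} → 7.

7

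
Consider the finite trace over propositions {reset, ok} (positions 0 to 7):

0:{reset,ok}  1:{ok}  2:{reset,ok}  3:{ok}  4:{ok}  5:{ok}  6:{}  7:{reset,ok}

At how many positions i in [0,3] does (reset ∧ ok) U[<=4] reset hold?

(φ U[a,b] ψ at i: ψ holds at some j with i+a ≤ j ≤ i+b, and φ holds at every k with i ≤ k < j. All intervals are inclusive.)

Evaluate at each i in [0,3]:
  i=0: ✓ (rhs at j=0)
  i=1: ✗ (lhs fails at k=1 before rhs at j=2)
  i=2: ✓ (rhs at j=2)
  i=3: ✗ (lhs fails at k=3 before rhs at j=7)
Positions where it holds: {0, 2} → 2.

2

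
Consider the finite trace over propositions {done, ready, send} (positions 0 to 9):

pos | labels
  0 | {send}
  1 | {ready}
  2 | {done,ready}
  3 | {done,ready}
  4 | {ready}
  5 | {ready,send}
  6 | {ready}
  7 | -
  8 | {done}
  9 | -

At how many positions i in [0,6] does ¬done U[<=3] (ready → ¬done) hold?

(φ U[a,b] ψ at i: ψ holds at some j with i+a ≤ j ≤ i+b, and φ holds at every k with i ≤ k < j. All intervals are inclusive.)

Evaluate at each i in [0,6]:
  i=0: ✓ (rhs at j=0)
  i=1: ✓ (rhs at j=1)
  i=2: ✗ (lhs fails at k=2 before rhs at j=4)
  i=3: ✗ (lhs fails at k=3 before rhs at j=4)
  i=4: ✓ (rhs at j=4)
  i=5: ✓ (rhs at j=5)
  i=6: ✓ (rhs at j=6)
Positions where it holds: {0, 1, 4, 5, 6} → 5.

5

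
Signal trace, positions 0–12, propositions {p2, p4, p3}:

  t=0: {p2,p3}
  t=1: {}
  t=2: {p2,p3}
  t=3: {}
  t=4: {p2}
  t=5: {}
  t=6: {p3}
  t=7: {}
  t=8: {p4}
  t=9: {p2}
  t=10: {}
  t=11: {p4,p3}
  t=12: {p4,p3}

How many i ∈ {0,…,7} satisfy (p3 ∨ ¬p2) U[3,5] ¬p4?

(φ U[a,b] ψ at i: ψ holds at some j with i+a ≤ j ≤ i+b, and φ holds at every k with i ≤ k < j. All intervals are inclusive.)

4

Evaluate at each i in [0,7]:
  i=0: ✓ (rhs at j=3; lhs holds on [0,2])
  i=1: ✓ (rhs at j=4; lhs holds on [1,3])
  i=2: ✗ (lhs fails at k=4 before rhs at j=5)
  i=3: ✗ (lhs fails at k=4 before rhs at j=6)
  i=4: ✗ (lhs fails at k=4 before rhs at j=7)
  i=5: ✓ (rhs at j=9; lhs holds on [5,8])
  i=6: ✓ (rhs at j=9; lhs holds on [6,8])
  i=7: ✗ (lhs fails at k=9 before rhs at j=10)
Positions where it holds: {0, 1, 5, 6} → 4.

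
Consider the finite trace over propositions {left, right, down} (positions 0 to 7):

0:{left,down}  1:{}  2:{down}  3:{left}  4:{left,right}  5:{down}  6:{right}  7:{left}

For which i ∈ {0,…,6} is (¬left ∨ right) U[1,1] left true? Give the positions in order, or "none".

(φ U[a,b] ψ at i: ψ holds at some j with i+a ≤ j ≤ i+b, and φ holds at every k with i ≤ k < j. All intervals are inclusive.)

Evaluate at each i in [0,6]:
  i=0: ✗ (no rhs in [1,1])
  i=1: ✗ (no rhs in [2,2])
  i=2: ✓ (rhs at j=3; lhs holds on [2,2])
  i=3: ✗ (lhs fails at k=3 before rhs at j=4)
  i=4: ✗ (no rhs in [5,5])
  i=5: ✗ (no rhs in [6,6])
  i=6: ✓ (rhs at j=7; lhs holds on [6,6])

2, 6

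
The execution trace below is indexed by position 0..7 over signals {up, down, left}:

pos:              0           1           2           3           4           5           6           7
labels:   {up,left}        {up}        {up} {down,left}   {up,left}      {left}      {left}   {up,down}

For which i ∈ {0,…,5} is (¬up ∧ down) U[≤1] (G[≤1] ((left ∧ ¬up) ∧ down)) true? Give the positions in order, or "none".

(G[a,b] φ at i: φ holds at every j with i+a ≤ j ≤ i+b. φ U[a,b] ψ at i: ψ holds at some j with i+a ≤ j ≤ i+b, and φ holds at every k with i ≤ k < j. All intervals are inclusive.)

Evaluate at each i in [0,5]:
  i=0: ✗ (no rhs in [0,1])
  i=1: ✗ (no rhs in [1,2])
  i=2: ✗ (no rhs in [2,3])
  i=3: ✗ (no rhs in [3,4])
  i=4: ✗ (no rhs in [4,5])
  i=5: ✗ (no rhs in [5,6])

none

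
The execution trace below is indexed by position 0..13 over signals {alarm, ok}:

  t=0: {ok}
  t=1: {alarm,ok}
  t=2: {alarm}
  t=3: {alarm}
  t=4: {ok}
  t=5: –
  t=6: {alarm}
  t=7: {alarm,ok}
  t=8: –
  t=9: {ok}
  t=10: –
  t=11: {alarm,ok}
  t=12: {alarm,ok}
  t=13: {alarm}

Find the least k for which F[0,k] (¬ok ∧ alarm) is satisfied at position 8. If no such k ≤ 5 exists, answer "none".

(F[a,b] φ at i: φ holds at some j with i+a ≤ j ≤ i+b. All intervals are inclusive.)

Scan j = 8,9,… for (¬ok ∧ alarm):
  j=8: fails
  j=9: fails
  j=10: fails
  j=11: fails
  j=12: fails
  j=13: holds
First hit at j=13, so smallest k = 13-8 = 5.

5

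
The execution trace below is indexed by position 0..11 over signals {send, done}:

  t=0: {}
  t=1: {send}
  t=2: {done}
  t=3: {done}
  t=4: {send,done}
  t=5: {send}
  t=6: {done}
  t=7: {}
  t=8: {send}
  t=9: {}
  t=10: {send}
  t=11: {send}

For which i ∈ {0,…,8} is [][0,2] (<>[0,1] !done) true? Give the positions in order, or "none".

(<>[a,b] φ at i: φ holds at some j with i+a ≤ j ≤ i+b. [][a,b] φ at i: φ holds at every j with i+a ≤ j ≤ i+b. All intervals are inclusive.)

Evaluate at each i in [0,8]:
  i=0: ✗ (fails at j=2)
  i=1: ✗ (fails at j=2)
  i=2: ✗ (fails at j=2)
  i=3: ✗ (fails at j=3)
  i=4: ✓ (all of [4,6])
  i=5: ✓ (all of [5,7])
  i=6: ✓ (all of [6,8])
  i=7: ✓ (all of [7,9])
  i=8: ✓ (all of [8,10])

4, 5, 6, 7, 8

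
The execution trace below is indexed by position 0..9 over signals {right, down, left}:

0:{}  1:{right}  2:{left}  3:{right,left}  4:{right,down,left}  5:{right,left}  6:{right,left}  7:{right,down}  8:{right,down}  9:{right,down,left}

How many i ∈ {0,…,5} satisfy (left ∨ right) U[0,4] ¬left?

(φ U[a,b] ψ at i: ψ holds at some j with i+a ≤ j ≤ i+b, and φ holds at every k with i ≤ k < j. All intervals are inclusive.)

5

Evaluate at each i in [0,5]:
  i=0: ✓ (rhs at j=0)
  i=1: ✓ (rhs at j=1)
  i=2: ✗ (no rhs in [2,6])
  i=3: ✓ (rhs at j=7; lhs holds on [3,6])
  i=4: ✓ (rhs at j=7; lhs holds on [4,6])
  i=5: ✓ (rhs at j=7; lhs holds on [5,6])
Positions where it holds: {0, 1, 3, 4, 5} → 5.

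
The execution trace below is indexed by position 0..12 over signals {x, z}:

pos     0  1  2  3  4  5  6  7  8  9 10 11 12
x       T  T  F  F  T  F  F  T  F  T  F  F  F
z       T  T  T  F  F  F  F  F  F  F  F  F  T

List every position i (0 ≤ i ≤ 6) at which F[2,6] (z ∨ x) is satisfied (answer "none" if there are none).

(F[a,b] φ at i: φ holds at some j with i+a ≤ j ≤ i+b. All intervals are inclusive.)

0, 1, 2, 3, 4, 5, 6

Evaluate at each i in [0,6]:
  i=0: ✓ (witness j=2)
  i=1: ✓ (witness j=4)
  i=2: ✓ (witness j=4)
  i=3: ✓ (witness j=7)
  i=4: ✓ (witness j=7)
  i=5: ✓ (witness j=7)
  i=6: ✓ (witness j=9)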